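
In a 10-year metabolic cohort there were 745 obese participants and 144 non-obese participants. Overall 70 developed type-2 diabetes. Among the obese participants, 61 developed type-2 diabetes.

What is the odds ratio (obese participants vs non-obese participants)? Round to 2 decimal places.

obese participants without the outcome: 745 − 61 = 684
non-obese participants with the outcome: 70 − 61 = 9
non-obese participants without the outcome: 144 − 9 = 135
OR = (61 × 135) / (684 × 9) = 8235/6156 ≈ 1.34

1.34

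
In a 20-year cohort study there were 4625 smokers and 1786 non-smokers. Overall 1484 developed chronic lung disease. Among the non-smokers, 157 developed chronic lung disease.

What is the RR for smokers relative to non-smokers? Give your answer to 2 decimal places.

3.26

smokers with the outcome: 1484 − 157 = 1327
smokers without the outcome: 4625 − 1327 = 3298
non-smokers without the outcome: 1786 − 157 = 1629
risk, smokers = 1327/4625 = 0.2869
risk, non-smokers = 157/1786 = 0.0879
RR = 0.2869 / 0.0879 = 3.26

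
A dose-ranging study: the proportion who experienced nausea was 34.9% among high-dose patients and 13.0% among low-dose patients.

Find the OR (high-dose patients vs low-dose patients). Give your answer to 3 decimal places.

odds, high-dose patients = 0.3490/0.6510 = 0.5361
odds, low-dose patients = 0.1300/0.8700 = 0.1494
OR = 0.5361 / 0.1494 = 3.588

OR ≈ 3.588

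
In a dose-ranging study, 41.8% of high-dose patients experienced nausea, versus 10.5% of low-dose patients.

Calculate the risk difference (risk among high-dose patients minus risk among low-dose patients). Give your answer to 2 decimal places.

risk difference = 0.4180 − 0.1050 = 0.31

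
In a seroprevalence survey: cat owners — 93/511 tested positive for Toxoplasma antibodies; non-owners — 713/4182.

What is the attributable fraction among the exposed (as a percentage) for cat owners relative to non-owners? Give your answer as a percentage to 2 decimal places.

risk, cat owners = 93/511 = 0.1820
risk, non-owners = 713/4182 = 0.1705
AR% = (0.1820 − 0.1705) / 0.1820 = 0.0632 → 6.32%

AR% = 6.32%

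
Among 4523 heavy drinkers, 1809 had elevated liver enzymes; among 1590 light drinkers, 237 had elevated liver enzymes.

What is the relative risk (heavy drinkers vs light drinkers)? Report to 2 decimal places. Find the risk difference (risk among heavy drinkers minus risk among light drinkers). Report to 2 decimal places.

RR = 2.68; RD = 0.25

risk, heavy drinkers = 1809/4523 = 0.4000
risk, light drinkers = 237/1590 = 0.1491
RR = 0.4000 / 0.1491 = 2.68
risk difference = 0.4000 − 0.1491 = 0.25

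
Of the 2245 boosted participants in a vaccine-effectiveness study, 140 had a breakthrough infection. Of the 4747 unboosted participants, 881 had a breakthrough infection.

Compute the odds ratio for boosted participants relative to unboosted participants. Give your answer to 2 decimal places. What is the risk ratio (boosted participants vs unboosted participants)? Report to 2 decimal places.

odds, boosted participants = 140/2105 = 0.0665
odds, unboosted participants = 881/3866 = 0.2279
OR = 0.0665 / 0.2279 = 0.29
risk, boosted participants = 140/2245 = 0.0624
risk, unboosted participants = 881/4747 = 0.1856
RR = 0.0624 / 0.1856 = 0.34

OR = 0.29; RR = 0.34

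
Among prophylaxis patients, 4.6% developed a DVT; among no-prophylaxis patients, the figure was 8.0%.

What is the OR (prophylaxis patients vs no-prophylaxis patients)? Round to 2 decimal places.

OR = 0.55

odds, prophylaxis patients = 0.04600/0.95400 = 0.04822
odds, no-prophylaxis patients = 0.08000/0.92000 = 0.08696
OR = 0.04822 / 0.08696 = 0.55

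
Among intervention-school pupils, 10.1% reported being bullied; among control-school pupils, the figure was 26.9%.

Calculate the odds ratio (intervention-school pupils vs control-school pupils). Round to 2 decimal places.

0.31

odds, intervention-school pupils = 0.1010/0.8990 = 0.1123
odds, control-school pupils = 0.2690/0.7310 = 0.3680
OR = 0.1123 / 0.3680 = 0.31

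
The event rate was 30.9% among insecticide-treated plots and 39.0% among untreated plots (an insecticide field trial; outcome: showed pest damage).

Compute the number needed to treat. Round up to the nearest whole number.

NNT: 13

absolute risk difference = 0.081000
1 / 0.081000 = 12.346 → round up → 13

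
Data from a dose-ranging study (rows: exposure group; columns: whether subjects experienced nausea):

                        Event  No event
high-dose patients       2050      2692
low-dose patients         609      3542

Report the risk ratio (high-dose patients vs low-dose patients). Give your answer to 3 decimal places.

2.947

risk, high-dose patients = 2050/4742 = 0.4323
risk, low-dose patients = 609/4151 = 0.1467
RR = 0.4323 / 0.1467 = 2.947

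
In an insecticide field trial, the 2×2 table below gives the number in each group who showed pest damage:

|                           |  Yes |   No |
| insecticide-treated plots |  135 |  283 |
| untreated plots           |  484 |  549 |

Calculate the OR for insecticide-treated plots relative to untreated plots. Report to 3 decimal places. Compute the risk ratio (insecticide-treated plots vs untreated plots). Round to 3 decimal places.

OR = 0.541; RR = 0.689

OR = (135 × 549) / (283 × 484) = 74115/136972 ≈ 0.541
risk, insecticide-treated plots = 135/418 = 0.3230
risk, untreated plots = 484/1033 = 0.4685
RR = 0.3230 / 0.4685 = 0.689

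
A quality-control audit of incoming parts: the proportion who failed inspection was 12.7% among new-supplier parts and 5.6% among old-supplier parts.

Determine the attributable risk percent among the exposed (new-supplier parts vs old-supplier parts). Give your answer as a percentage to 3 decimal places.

AR% = (0.1270 − 0.0560) / 0.1270 = 0.5591 → 55.906%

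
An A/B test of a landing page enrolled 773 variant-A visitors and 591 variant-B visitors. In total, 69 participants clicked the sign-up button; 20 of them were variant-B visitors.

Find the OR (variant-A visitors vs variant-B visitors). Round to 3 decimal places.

variant-A visitors with the outcome: 69 − 20 = 49
variant-A visitors without the outcome: 773 − 49 = 724
variant-B visitors without the outcome: 591 − 20 = 571
odds, variant-A visitors = 49/724 = 0.06768
odds, variant-B visitors = 20/571 = 0.03503
OR = 0.06768 / 0.03503 = 1.932

1.932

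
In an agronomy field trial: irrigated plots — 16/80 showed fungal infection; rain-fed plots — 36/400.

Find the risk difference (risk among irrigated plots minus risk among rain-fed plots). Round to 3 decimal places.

0.110

risk, irrigated plots = 16/80 = 0.2000
risk, rain-fed plots = 36/400 = 0.0900
risk difference = 0.2000 − 0.0900 = 0.110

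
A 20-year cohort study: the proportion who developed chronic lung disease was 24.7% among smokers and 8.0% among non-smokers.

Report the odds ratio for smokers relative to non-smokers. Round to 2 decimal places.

3.77

odds, smokers = 0.2470/0.7530 = 0.3280
odds, non-smokers = 0.0800/0.9200 = 0.0870
OR = 0.3280 / 0.0870 = 3.77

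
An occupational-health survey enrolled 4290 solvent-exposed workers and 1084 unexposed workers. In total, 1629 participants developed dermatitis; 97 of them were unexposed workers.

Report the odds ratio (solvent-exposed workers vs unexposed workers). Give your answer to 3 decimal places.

5.652

solvent-exposed workers with the outcome: 1629 − 97 = 1532
solvent-exposed workers without the outcome: 4290 − 1532 = 2758
unexposed workers without the outcome: 1084 − 97 = 987
OR = (1532 × 987) / (2758 × 97) = 1512084/267526 ≈ 5.652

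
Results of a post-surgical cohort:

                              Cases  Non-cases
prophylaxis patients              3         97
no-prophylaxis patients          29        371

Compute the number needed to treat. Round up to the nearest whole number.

risk, prophylaxis patients = 3/100 = 0.030000
risk, no-prophylaxis patients = 29/400 = 0.072500
absolute risk difference = 0.042500
1 / 0.042500 = 23.529 → round up → 24

24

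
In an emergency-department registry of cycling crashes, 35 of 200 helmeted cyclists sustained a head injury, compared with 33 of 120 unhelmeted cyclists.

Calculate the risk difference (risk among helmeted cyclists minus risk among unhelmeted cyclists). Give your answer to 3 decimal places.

risk, helmeted cyclists = 35/200 = 0.1750
risk, unhelmeted cyclists = 33/120 = 0.2750
risk difference = 0.1750 − 0.2750 = -0.100

RD = -0.100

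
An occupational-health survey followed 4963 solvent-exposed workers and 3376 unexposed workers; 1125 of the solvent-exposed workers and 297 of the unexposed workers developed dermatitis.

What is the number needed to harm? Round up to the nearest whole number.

NNH = 8

risk, solvent-exposed workers = 1125/4963 = 0.226677
risk, unexposed workers = 297/3376 = 0.087974
absolute risk difference = 0.138703
1 / 0.138703 = 7.210 → round up → 8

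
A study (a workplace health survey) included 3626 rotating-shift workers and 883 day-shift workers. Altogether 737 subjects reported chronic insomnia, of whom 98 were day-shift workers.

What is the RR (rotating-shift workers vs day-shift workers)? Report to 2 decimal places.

1.59

rotating-shift workers with the outcome: 737 − 98 = 639
rotating-shift workers without the outcome: 3626 − 639 = 2987
day-shift workers without the outcome: 883 − 98 = 785
risk, rotating-shift workers = 639/3626 = 0.1762
risk, day-shift workers = 98/883 = 0.1110
RR = 0.1762 / 0.1110 = 1.59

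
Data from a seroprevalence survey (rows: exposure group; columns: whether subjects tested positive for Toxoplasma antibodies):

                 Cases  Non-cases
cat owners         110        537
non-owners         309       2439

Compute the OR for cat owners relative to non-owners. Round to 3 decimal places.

OR = (110 × 2439) / (537 × 309) = 268290/165933 ≈ 1.617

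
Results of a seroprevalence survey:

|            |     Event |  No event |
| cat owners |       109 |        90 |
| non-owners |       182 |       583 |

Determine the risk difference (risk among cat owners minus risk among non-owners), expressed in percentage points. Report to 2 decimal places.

RD = 30.98

risk, cat owners = 109/199 = 0.5477
risk, non-owners = 182/765 = 0.2379
risk difference = 0.5477 − 0.2379 = 0.3098 → 30.98 percentage points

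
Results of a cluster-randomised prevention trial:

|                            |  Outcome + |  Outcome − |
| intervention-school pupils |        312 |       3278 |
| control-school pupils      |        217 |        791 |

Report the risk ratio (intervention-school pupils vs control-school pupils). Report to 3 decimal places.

risk, intervention-school pupils = 312/3590 = 0.0869
risk, control-school pupils = 217/1008 = 0.2153
RR = 0.0869 / 0.2153 = 0.404

RR ≈ 0.404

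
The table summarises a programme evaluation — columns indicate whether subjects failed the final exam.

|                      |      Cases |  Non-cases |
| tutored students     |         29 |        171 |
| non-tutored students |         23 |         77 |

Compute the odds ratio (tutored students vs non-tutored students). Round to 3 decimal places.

OR = (29 × 77) / (171 × 23) = 2233/3933 ≈ 0.568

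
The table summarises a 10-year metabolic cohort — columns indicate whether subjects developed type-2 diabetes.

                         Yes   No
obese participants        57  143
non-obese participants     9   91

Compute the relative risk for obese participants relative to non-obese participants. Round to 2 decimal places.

risk, obese participants = 57/200 = 0.2850
risk, non-obese participants = 9/100 = 0.0900
RR = 0.2850 / 0.0900 = 3.17

3.17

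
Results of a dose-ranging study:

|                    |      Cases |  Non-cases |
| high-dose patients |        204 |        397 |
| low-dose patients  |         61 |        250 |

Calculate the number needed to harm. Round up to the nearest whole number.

NNH ≈ 7

risk, high-dose patients = 204/601 = 0.339434
risk, low-dose patients = 61/311 = 0.196141
absolute risk difference = 0.143293
1 / 0.143293 = 6.979 → round up → 7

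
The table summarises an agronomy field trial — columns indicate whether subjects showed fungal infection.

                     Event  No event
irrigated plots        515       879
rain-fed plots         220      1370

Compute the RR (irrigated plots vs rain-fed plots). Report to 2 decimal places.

risk, irrigated plots = 515/1394 = 0.3694
risk, rain-fed plots = 220/1590 = 0.1384
RR = 0.3694 / 0.1384 = 2.67

RR: 2.67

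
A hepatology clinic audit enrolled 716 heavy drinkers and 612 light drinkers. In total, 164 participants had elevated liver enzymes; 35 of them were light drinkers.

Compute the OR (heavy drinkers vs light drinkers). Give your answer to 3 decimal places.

OR ≈ 3.623

heavy drinkers with the outcome: 164 − 35 = 129
heavy drinkers without the outcome: 716 − 129 = 587
light drinkers without the outcome: 612 − 35 = 577
OR = (129 × 577) / (587 × 35) = 74433/20545 ≈ 3.623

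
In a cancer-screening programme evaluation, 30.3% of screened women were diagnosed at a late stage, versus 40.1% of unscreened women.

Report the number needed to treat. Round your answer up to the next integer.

NNT: 11

absolute risk difference = 0.098000
1 / 0.098000 = 10.204 → round up → 11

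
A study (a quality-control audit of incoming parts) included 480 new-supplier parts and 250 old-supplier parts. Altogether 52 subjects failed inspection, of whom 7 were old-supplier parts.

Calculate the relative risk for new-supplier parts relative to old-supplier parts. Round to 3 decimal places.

new-supplier parts with the outcome: 52 − 7 = 45
new-supplier parts without the outcome: 480 − 45 = 435
old-supplier parts without the outcome: 250 − 7 = 243
risk, new-supplier parts = 45/480 = 0.09375
risk, old-supplier parts = 7/250 = 0.02800
RR = 0.09375 / 0.02800 = 3.348

RR: 3.348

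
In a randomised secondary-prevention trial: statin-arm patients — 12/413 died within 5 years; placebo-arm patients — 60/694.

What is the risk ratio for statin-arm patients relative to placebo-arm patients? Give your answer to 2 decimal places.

0.34

risk, statin-arm patients = 12/413 = 0.02906
risk, placebo-arm patients = 60/694 = 0.08646
RR = 0.02906 / 0.08646 = 0.34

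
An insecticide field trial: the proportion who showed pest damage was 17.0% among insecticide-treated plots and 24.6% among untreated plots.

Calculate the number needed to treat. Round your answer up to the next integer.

absolute risk difference = 0.076000
1 / 0.076000 = 13.158 → round up → 14

NNT: 14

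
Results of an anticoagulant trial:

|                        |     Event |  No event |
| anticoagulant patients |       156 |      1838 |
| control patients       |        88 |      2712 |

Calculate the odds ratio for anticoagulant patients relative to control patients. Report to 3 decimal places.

OR = (156 × 2712) / (1838 × 88) = 423072/161744 ≈ 2.616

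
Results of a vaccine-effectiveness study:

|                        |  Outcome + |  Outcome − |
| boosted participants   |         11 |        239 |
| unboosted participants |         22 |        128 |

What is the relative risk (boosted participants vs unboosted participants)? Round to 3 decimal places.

0.300

risk, boosted participants = 11/250 = 0.04400
risk, unboosted participants = 22/150 = 0.14667
RR = 0.04400 / 0.14667 = 0.300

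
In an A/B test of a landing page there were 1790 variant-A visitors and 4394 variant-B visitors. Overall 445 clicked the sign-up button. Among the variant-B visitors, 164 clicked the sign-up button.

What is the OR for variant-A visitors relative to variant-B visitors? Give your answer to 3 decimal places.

variant-A visitors with the outcome: 445 − 164 = 281
variant-A visitors without the outcome: 1790 − 281 = 1509
variant-B visitors without the outcome: 4394 − 164 = 4230
OR = (281 × 4230) / (1509 × 164) = 1188630/247476 ≈ 4.803

4.803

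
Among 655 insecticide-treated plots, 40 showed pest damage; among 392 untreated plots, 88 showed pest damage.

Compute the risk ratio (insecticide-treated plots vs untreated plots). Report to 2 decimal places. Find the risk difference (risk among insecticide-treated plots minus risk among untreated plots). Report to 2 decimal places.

risk, insecticide-treated plots = 40/655 = 0.0611
risk, untreated plots = 88/392 = 0.2245
RR = 0.0611 / 0.2245 = 0.27
risk difference = 0.0611 − 0.2245 = -0.16

RR = 0.27; RD = -0.16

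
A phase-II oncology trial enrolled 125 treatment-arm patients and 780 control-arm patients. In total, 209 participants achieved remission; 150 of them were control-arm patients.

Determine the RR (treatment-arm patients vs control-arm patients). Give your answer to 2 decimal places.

treatment-arm patients with the outcome: 209 − 150 = 59
treatment-arm patients without the outcome: 125 − 59 = 66
control-arm patients without the outcome: 780 − 150 = 630
risk, treatment-arm patients = 59/125 = 0.4720
risk, control-arm patients = 150/780 = 0.1923
RR = 0.4720 / 0.1923 = 2.45

2.45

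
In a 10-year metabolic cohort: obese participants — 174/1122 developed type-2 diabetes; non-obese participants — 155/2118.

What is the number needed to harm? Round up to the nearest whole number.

NNH = 13

risk, obese participants = 174/1122 = 0.155080
risk, non-obese participants = 155/2118 = 0.073182
absolute risk difference = 0.081898
1 / 0.081898 = 12.210 → round up → 13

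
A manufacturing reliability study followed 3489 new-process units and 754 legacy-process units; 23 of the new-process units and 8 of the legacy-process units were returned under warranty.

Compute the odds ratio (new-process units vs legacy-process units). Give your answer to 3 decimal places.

OR = (23 × 746) / (3466 × 8) = 17158/27728 ≈ 0.619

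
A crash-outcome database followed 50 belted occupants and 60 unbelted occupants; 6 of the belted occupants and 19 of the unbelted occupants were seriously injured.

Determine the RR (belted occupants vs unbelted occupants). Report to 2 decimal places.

RR ≈ 0.38

risk, belted occupants = 6/50 = 0.1200
risk, unbelted occupants = 19/60 = 0.3167
RR = 0.1200 / 0.3167 = 0.38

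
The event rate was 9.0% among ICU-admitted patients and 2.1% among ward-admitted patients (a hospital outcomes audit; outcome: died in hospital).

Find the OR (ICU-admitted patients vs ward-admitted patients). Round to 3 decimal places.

OR = 4.611

odds, ICU-admitted patients = 0.09000/0.91000 = 0.09890
odds, ward-admitted patients = 0.02100/0.97900 = 0.02145
OR = 0.09890 / 0.02145 = 4.611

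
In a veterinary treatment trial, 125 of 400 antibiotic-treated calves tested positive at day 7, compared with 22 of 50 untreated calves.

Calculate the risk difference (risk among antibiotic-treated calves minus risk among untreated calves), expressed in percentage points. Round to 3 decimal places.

risk, antibiotic-treated calves = 125/400 = 0.3125
risk, untreated calves = 22/50 = 0.4400
risk difference = 0.3125 − 0.4400 = -0.1275 → -12.750 percentage points

RD = -12.750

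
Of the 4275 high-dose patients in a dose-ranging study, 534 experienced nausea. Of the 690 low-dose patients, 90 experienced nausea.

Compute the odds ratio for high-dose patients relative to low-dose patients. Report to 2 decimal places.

odds, high-dose patients = 534/3741 = 0.1427
odds, low-dose patients = 90/600 = 0.1500
OR = 0.1427 / 0.1500 = 0.95

OR ≈ 0.95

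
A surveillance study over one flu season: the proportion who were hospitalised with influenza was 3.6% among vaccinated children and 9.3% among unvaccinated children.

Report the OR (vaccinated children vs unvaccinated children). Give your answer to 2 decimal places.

0.36

odds, vaccinated children = 0.03600/0.96400 = 0.03734
odds, unvaccinated children = 0.09300/0.90700 = 0.10254
OR = 0.03734 / 0.10254 = 0.36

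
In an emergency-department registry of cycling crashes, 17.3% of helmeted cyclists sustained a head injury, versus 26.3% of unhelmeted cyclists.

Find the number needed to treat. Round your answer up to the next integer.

absolute risk difference = 0.090000
1 / 0.090000 = 11.111 → round up → 12

NNT ≈ 12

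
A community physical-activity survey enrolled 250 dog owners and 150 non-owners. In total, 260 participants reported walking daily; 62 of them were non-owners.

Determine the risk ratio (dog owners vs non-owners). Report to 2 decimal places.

1.92

dog owners with the outcome: 260 − 62 = 198
dog owners without the outcome: 250 − 198 = 52
non-owners without the outcome: 150 − 62 = 88
risk, dog owners = 198/250 = 0.7920
risk, non-owners = 62/150 = 0.4133
RR = 0.7920 / 0.4133 = 1.92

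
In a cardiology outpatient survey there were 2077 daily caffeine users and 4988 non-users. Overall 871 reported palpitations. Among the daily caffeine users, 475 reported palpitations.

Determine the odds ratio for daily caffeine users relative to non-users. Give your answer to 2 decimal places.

daily caffeine users without the outcome: 2077 − 475 = 1602
non-users with the outcome: 871 − 475 = 396
non-users without the outcome: 4988 − 396 = 4592
OR = (475 × 4592) / (1602 × 396) = 2181200/634392 ≈ 3.44

OR = 3.44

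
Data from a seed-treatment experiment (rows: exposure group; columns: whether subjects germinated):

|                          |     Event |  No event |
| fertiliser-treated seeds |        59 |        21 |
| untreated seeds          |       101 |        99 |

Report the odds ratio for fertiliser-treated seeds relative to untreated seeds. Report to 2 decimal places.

odds, fertiliser-treated seeds = 59/21 = 2.8095
odds, untreated seeds = 101/99 = 1.0202
OR = 2.8095 / 1.0202 = 2.75

OR ≈ 2.75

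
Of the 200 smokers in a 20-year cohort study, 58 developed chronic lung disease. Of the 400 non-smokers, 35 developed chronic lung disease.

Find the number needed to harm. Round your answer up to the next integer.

5

risk, smokers = 58/200 = 0.290000
risk, non-smokers = 35/400 = 0.087500
absolute risk difference = 0.202500
1 / 0.202500 = 4.938 → round up → 5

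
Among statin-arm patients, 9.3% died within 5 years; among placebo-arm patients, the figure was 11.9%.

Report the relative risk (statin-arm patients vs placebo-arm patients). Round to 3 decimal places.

RR = 0.0930 / 0.1190 = 0.782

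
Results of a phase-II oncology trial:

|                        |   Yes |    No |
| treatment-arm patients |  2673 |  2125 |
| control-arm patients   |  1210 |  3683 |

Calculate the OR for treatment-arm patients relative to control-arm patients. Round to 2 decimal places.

OR: 3.83

odds, treatment-arm patients = 2673/2125 = 1.2579
odds, control-arm patients = 1210/3683 = 0.3285
OR = 1.2579 / 0.3285 = 3.83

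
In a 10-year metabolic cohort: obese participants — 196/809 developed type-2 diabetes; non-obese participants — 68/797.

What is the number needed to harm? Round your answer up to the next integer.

NNH: 7

risk, obese participants = 196/809 = 0.242274
risk, non-obese participants = 68/797 = 0.085320
absolute risk difference = 0.156954
1 / 0.156954 = 6.371 → round up → 7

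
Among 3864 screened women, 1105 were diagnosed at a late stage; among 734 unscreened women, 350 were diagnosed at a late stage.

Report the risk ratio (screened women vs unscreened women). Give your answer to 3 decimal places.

risk, screened women = 1105/3864 = 0.2860
risk, unscreened women = 350/734 = 0.4768
RR = 0.2860 / 0.4768 = 0.600

RR: 0.600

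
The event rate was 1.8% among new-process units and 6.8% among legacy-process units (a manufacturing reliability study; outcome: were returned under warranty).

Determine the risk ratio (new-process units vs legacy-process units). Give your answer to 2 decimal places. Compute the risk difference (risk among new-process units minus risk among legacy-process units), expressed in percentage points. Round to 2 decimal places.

RR = 0.01800 / 0.06800 = 0.26
risk difference = 0.01800 − 0.06800 = -0.05000 → -5.00 percentage points

RR = 0.26; RD = -5.00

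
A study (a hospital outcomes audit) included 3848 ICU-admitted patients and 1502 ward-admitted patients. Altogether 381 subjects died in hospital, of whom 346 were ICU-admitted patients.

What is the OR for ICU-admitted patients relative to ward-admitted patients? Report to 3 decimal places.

4.141

ICU-admitted patients without the outcome: 3848 − 346 = 3502
ward-admitted patients with the outcome: 381 − 346 = 35
ward-admitted patients without the outcome: 1502 − 35 = 1467
OR = (346 × 1467) / (3502 × 35) = 507582/122570 ≈ 4.141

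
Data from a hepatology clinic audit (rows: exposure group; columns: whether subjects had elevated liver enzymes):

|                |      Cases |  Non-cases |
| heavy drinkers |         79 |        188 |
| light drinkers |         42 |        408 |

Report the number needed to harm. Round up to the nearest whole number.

NNH = 5

risk, heavy drinkers = 79/267 = 0.295880
risk, light drinkers = 42/450 = 0.093333
absolute risk difference = 0.202547
1 / 0.202547 = 4.937 → round up → 5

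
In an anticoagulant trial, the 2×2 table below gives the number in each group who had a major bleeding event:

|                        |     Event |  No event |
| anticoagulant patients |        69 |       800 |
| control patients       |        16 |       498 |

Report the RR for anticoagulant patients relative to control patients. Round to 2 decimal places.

RR ≈ 2.55

risk, anticoagulant patients = 69/869 = 0.07940
risk, control patients = 16/514 = 0.03113
RR = 0.07940 / 0.03113 = 2.55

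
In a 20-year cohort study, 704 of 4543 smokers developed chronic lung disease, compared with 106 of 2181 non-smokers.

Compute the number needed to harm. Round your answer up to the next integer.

10

risk, smokers = 704/4543 = 0.154964
risk, non-smokers = 106/2181 = 0.048602
absolute risk difference = 0.106362
1 / 0.106362 = 9.402 → round up → 10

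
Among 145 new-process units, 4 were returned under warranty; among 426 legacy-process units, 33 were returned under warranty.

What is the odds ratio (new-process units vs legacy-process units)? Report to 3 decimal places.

OR = (4 × 393) / (141 × 33) = 1572/4653 ≈ 0.338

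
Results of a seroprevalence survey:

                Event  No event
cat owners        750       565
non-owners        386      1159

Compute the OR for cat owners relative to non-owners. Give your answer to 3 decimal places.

OR = (750 × 1159) / (565 × 386) = 869250/218090 ≈ 3.986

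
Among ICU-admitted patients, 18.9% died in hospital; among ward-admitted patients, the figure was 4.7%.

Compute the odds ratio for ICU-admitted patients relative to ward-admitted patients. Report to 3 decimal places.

odds, ICU-admitted patients = 0.18900/0.81100 = 0.23305
odds, ward-admitted patients = 0.04700/0.95300 = 0.04932
OR = 0.23305 / 0.04932 = 4.725

4.725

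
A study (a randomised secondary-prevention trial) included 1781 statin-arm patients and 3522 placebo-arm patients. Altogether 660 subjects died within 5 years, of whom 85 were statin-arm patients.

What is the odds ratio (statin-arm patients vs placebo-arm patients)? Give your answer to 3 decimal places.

statin-arm patients without the outcome: 1781 − 85 = 1696
placebo-arm patients with the outcome: 660 − 85 = 575
placebo-arm patients without the outcome: 3522 − 575 = 2947
odds, statin-arm patients = 85/1696 = 0.05012
odds, placebo-arm patients = 575/2947 = 0.19511
OR = 0.05012 / 0.19511 = 0.257

0.257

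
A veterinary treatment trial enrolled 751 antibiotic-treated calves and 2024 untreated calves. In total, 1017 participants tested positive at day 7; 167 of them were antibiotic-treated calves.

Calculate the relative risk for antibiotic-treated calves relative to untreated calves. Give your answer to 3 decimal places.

RR: 0.530

antibiotic-treated calves without the outcome: 751 − 167 = 584
untreated calves with the outcome: 1017 − 167 = 850
untreated calves without the outcome: 2024 − 850 = 1174
risk, antibiotic-treated calves = 167/751 = 0.2224
risk, untreated calves = 850/2024 = 0.4200
RR = 0.2224 / 0.4200 = 0.530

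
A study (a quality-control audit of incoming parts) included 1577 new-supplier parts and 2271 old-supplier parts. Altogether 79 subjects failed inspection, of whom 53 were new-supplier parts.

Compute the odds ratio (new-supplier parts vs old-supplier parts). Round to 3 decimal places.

OR ≈ 3.003

new-supplier parts without the outcome: 1577 − 53 = 1524
old-supplier parts with the outcome: 79 − 53 = 26
old-supplier parts without the outcome: 2271 − 26 = 2245
OR = (53 × 2245) / (1524 × 26) = 118985/39624 ≈ 3.003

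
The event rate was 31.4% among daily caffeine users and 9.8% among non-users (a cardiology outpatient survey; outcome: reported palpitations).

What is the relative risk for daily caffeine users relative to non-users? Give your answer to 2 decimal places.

RR = 0.3140 / 0.0980 = 3.20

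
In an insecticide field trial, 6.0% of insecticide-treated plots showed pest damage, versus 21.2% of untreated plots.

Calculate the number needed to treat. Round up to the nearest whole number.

absolute risk difference = 0.152000
1 / 0.152000 = 6.579 → round up → 7

7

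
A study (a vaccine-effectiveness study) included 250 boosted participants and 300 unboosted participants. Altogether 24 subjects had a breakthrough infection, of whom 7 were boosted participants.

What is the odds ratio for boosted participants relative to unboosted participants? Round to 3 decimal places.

OR ≈ 0.480

boosted participants without the outcome: 250 − 7 = 243
unboosted participants with the outcome: 24 − 7 = 17
unboosted participants without the outcome: 300 − 17 = 283
odds, boosted participants = 7/243 = 0.02881
odds, unboosted participants = 17/283 = 0.06007
OR = 0.02881 / 0.06007 = 0.480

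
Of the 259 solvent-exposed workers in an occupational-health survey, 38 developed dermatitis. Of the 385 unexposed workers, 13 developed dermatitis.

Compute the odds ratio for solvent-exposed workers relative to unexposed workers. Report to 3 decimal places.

OR = (38 × 372) / (221 × 13) = 14136/2873 ≈ 4.920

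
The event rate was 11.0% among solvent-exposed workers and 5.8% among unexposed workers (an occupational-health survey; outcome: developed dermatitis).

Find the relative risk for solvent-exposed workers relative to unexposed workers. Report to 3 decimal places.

RR = 0.1100 / 0.0580 = 1.897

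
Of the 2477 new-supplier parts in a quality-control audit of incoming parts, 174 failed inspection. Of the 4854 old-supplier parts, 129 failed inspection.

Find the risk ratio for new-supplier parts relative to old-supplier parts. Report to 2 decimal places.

RR: 2.64

risk, new-supplier parts = 174/2477 = 0.07025
risk, old-supplier parts = 129/4854 = 0.02658
RR = 0.07025 / 0.02658 = 2.64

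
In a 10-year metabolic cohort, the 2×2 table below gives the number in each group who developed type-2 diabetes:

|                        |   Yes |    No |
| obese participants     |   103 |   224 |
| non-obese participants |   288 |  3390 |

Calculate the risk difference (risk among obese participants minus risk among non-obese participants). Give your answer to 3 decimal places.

RD = 0.237

risk, obese participants = 103/327 = 0.3150
risk, non-obese participants = 288/3678 = 0.0783
risk difference = 0.3150 − 0.0783 = 0.237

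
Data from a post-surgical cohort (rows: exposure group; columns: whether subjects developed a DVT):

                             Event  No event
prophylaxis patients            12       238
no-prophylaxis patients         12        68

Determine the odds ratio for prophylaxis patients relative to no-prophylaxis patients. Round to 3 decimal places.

OR = (12 × 68) / (238 × 12) = 816/2856 ≈ 0.286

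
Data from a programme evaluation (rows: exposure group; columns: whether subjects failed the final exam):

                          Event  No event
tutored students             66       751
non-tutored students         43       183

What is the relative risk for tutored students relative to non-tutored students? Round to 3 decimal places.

risk, tutored students = 66/817 = 0.0808
risk, non-tutored students = 43/226 = 0.1903
RR = 0.0808 / 0.1903 = 0.425

RR: 0.425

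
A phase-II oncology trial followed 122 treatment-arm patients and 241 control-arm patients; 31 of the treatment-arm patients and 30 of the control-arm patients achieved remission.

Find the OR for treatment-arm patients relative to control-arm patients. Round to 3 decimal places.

OR = (31 × 211) / (91 × 30) = 6541/2730 ≈ 2.396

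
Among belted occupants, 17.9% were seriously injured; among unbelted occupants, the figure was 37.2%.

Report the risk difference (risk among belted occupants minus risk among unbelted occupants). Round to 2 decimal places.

risk difference = 0.1790 − 0.3720 = -0.19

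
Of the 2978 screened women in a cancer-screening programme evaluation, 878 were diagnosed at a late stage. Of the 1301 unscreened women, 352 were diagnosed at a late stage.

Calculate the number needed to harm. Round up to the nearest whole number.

NNH: 42

risk, screened women = 878/2978 = 0.294829
risk, unscreened women = 352/1301 = 0.270561
absolute risk difference = 0.024268
1 / 0.024268 = 41.207 → round up → 42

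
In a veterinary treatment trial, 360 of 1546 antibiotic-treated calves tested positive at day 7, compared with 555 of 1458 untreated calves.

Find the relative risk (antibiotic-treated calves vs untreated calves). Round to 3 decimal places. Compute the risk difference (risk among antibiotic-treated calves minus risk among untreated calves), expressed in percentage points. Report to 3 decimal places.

RR = 0.612; RD = -14.780

risk, antibiotic-treated calves = 360/1546 = 0.2329
risk, untreated calves = 555/1458 = 0.3807
RR = 0.2329 / 0.3807 = 0.612
risk difference = 0.2329 − 0.3807 = -0.1478 → -14.780 percentage points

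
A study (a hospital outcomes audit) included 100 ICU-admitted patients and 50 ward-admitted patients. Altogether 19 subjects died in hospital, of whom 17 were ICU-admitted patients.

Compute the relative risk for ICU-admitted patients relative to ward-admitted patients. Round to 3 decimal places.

ICU-admitted patients without the outcome: 100 − 17 = 83
ward-admitted patients with the outcome: 19 − 17 = 2
ward-admitted patients without the outcome: 50 − 2 = 48
risk, ICU-admitted patients = 17/100 = 0.17000
risk, ward-admitted patients = 2/50 = 0.04000
RR = 0.17000 / 0.04000 = 4.250

4.250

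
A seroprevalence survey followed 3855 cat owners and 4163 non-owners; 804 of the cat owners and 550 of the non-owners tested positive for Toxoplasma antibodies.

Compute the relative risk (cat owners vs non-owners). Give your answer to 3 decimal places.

RR ≈ 1.579

risk, cat owners = 804/3855 = 0.2086
risk, non-owners = 550/4163 = 0.1321
RR = 0.2086 / 0.1321 = 1.579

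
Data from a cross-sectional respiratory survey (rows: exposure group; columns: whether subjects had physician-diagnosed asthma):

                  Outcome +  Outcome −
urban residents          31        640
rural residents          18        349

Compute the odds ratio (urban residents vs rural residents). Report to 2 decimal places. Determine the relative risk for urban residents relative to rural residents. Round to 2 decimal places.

OR = 0.94; RR = 0.94

OR = (31 × 349) / (640 × 18) = 10819/11520 ≈ 0.94
risk, urban residents = 31/671 = 0.04620
risk, rural residents = 18/367 = 0.04905
RR = 0.04620 / 0.04905 = 0.94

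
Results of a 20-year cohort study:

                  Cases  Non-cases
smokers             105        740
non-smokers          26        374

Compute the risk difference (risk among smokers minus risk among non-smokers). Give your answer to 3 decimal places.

risk, smokers = 105/845 = 0.1243
risk, non-smokers = 26/400 = 0.0650
risk difference = 0.1243 − 0.0650 = 0.059

0.059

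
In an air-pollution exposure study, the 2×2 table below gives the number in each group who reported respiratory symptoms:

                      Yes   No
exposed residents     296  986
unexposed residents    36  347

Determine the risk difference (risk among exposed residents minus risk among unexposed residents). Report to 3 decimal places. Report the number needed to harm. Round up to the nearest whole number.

risk, exposed residents = 296/1282 = 0.2309
risk, unexposed residents = 36/383 = 0.0940
risk difference = 0.2309 − 0.0940 = 0.137
absolute risk difference = 0.136894
1 / 0.136894 = 7.305 → round up → 8

RD = 0.137; NNH = 8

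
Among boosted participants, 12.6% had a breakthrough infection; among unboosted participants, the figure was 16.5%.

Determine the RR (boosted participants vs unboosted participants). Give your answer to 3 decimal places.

RR = 0.1260 / 0.1650 = 0.764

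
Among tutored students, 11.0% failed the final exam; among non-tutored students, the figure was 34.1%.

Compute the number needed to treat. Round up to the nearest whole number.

NNT = 5

absolute risk difference = 0.231000
1 / 0.231000 = 4.329 → round up → 5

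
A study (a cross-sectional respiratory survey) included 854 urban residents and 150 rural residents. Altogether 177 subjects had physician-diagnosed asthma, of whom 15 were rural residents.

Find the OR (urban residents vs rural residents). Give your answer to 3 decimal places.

urban residents with the outcome: 177 − 15 = 162
urban residents without the outcome: 854 − 162 = 692
rural residents without the outcome: 150 − 15 = 135
odds, urban residents = 162/692 = 0.2341
odds, rural residents = 15/135 = 0.1111
OR = 0.2341 / 0.1111 = 2.107

2.107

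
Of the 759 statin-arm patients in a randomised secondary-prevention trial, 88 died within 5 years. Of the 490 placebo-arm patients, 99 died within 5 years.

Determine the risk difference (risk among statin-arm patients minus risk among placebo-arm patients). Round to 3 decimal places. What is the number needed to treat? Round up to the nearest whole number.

RD = -0.086; NNT = 12

risk, statin-arm patients = 88/759 = 0.1159
risk, placebo-arm patients = 99/490 = 0.2020
risk difference = 0.1159 − 0.2020 = -0.086
absolute risk difference = 0.086099
1 / 0.086099 = 11.615 → round up → 12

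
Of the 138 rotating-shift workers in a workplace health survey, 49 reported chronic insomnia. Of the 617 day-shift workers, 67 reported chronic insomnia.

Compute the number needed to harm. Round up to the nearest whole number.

5

risk, rotating-shift workers = 49/138 = 0.355072
risk, day-shift workers = 67/617 = 0.108590
absolute risk difference = 0.246483
1 / 0.246483 = 4.057 → round up → 5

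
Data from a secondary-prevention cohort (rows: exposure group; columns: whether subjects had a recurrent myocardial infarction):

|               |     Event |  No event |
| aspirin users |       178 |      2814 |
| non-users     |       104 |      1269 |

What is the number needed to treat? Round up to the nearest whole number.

NNT: 62

risk, aspirin users = 178/2992 = 0.059492
risk, non-users = 104/1373 = 0.075747
absolute risk difference = 0.016255
1 / 0.016255 = 61.520 → round up → 62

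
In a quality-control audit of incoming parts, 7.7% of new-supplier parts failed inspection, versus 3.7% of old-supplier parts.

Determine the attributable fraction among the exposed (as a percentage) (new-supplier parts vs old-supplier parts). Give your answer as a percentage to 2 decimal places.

AR% = (0.07700 − 0.03700) / 0.07700 = 0.5195 → 51.95%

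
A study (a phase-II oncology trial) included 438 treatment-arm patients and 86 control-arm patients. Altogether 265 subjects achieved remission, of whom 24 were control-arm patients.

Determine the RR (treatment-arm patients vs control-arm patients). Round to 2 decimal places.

RR ≈ 1.97

treatment-arm patients with the outcome: 265 − 24 = 241
treatment-arm patients without the outcome: 438 − 241 = 197
control-arm patients without the outcome: 86 − 24 = 62
risk, treatment-arm patients = 241/438 = 0.5502
risk, control-arm patients = 24/86 = 0.2791
RR = 0.5502 / 0.2791 = 1.97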